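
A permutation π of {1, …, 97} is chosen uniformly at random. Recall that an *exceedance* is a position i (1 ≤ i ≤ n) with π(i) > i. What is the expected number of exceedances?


Write X = Σ_{i=1}^{97} X_i, where X_i = 1_{π(i) > i}.
For each fixed i, π(i) is uniform over {1, …, 97} (marginal of a uniform permutation), so P[π(i) > i] = (n − i)/n. Summing: Σ_{i=1}^{97} (n − i)/n = (0 + 1 + … + 96)/97 = 97(97 − 1)/(2·97) = (97 − 1)/2.
Hence E[X] = Σ_{i=1}^{97} (97 − i)/97 = 48 ≈ 48.000000.

E[X] = 48 = 48.000000.


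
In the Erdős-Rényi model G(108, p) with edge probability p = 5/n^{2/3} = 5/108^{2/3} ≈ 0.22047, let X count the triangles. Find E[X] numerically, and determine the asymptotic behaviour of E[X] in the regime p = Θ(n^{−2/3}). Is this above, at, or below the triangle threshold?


Number of potential triangles: C(108, 3) = 204156.
Each occurs with probability p³ ≈ (0.22047)³ ≈ 1.0716735e-02.
By linearity: E[X] = C(108, 3)·p³ ≈ 204156 · 1.0716735e-02 ≈ 2187.88580.
Since α = 2/3 < 1, p = c/n^{2/3} ≫ 1/n is above the triangle threshold p ~ 1/n. Asymptotically E[X] ~ (c³/6)·n^{3(1−α)} = (5³/6)·n^{1} → ∞; triangles are abundant w.h.p.

E[X] ≈ 2187.88580; in regime p = Θ(1/n^{2/3}) E[X] diverges (above the triangle threshold p ~ 1/n).


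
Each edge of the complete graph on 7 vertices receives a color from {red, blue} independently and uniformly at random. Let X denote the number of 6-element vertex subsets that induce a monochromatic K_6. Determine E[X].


Let X = Σ_S X_S over the C(7, 6) = 7 subsets S of size 6, where X_S = 1 if the K_6 on S is monochromatic.
For a fixed S, the K_6 on S has C(6, 2) = 15 edges. P[all 15 edges red] = (1/2)^15, and likewise for blue, so P[monochromatic] = 2·(1/2)^15 = 2^{1 − 15} = 1/16384.
By linearity of expectation: E[X] = C(7, 6) · 2^{1 − 15} = 7 · 1/16384 = 7/16384.
Numerically: E[X] ≈ 0.000427.

E[X] = C(7,6)·2^(1−C(6,2)) = 7/16384 ≈ 0.000427.


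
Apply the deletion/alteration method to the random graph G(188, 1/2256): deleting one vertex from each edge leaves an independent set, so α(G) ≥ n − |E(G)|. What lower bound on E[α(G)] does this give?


E[|E(G)|] = C(188, 2)·p = 17578 · (1/2256) = 187/24.
E[α(G)] ≥ n − E[|E(G)|] = 188 − 187/24 = 4325/24.
Numerically: ≈ 180.208.
(This is only a lower bound; the true E[α(G)] may be larger.)

E[α(G)] ≥ 4325/24 ≈ 180.208.


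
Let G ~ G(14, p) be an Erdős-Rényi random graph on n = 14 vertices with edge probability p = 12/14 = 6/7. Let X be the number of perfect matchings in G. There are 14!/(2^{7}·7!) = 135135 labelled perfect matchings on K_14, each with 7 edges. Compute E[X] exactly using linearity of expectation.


K_14 has 14!/(2^{7}·7!) = 135135 labelled perfect matchings.
For each such perfect matching H, let X_H = 1 if all 7 edges of H are present in G. Then P[X_H = 1] = p^{7} = (6/7)^{7} = 279936/823543.
By linearity of expectation: E[X] = Σ_H E[X_H] = 135135 · p^{7} = 135135 · 279936/823543 = 5404164480/117649.
Numerically: E[X] ≈ 45934.6.

E[X] = 135135 · (6/7)^{7} = 5404164480/117649 ≈ 45934.6.


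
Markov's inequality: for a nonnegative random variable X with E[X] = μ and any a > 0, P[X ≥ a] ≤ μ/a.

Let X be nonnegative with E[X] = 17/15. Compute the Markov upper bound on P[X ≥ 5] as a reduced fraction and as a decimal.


μ = E[X] = 17/15, a = 5.
Markov: P[X ≥ 5] ≤ μ/a = (17/15)/5 = 17/75.
Numerically: ≈ 0.2267.
(Since a = 5 > μ = 1.1333, the bound 17/75 is < 1 and informative.)

P[X ≥ 5] ≤ 17/75 ≈ 0.2267.


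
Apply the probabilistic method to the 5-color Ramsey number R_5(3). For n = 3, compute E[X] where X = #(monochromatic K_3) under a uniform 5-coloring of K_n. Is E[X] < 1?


E[X] = C(3, 3) · 5^{1 − 3} = 1 · 5^{−2} = 1/25.
As a reduced fraction: E[X] = 1/25 ≈ 0.0400.
Is E[X] < 1? YES.
Since E[X] < 1, there exists a 5-coloring of K_{3} with no monochromatic K_3; hence R_5(3) > 3.

E[X] = 1/25 ≈ 0.0400; E[X] < 1, so R_5(3) > 3.


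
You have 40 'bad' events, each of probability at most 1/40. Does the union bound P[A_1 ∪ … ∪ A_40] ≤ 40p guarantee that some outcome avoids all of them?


Union bound: P[∪_{i=1}^{40} A_i] ≤ Σ_i P[A_i] ≤ 40·p = 40·(1/40) = 1.
Numerically: 1 ≈ 1.0000.
Is 1 < 1? NO.
Since the bound 1 is ≥ 1, the union bound is uninformative here; it does NOT by itself certify existence.

40·p = 1 ≈ 1.0000; existence NOT certified by the union bound.


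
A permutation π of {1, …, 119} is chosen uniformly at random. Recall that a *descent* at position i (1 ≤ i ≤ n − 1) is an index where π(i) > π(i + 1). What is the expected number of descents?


Write X = Σ X_I over i = 1, …, 118, with X_I the indicator of one descent.
There are 118 indicators.
For each fixed i, the pair (π(i), π(i+1)) is a uniformly random ordered pair of distinct values from {1, …, 119}; by symmetry P[π(i) > π(i+1)] = 1/2.
By linearity: E[X] = 118 · (1/2) = (119 − 1) · (1/2) = 59 ≈ 59.000000.

E[X] = 59 = 59.000000.


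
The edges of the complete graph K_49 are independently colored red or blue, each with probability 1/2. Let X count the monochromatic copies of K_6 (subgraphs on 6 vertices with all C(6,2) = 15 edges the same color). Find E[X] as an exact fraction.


Let X = Σ_S X_S over the C(49, 6) = 13983816 subsets S of size 6, where X_S = 1 if the K_6 on S is monochromatic.
For a fixed S, the K_6 on S has C(6, 2) = 15 edges. P[all 15 edges red] = (1/2)^15, and likewise for blue, so P[monochromatic] = 2·(1/2)^15 = 2^{1 − 15} = 1/16384.
By linearity of expectation: E[X] = C(49, 6) · 2^{1 − 15} = 13983816 · 1/16384 = 1747977/2048.
Numerically: E[X] ≈ 853.504.

E[X] = C(49,6)·2^(1−C(6,2)) = 1747977/2048 ≈ 853.504.


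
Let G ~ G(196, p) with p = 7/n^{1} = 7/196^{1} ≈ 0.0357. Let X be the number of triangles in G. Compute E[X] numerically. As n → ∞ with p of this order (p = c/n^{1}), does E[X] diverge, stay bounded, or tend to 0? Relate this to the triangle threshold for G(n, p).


Number of potential triangles: C(196, 3) = 1235780.
Each occurs with probability p³ ≈ (0.0357)³ ≈ 4.55539e-05.
By linearity: E[X] = C(196, 3)·p³ ≈ 1235780 · 4.55539e-05 ≈ 56.295.
Here α = 1, so p = 7/n is exactly at the triangle threshold p ~ 1/n. Asymptotically E[X] → c³/6 = 7³/6 = 343/6 ≈ 57.167, a bounded constant. In this regime the triangle count is asymptotically Poisson(c³/6).

E[X] ≈ 56.295; in regime p = Θ(1/n^{1}) E[X] stays bounded (at the triangle threshold p ~ 1/n).


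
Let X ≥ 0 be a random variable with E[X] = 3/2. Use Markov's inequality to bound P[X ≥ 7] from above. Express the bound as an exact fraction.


μ = E[X] = 3/2, a = 7.
Markov: P[X ≥ 7] ≤ μ/a = (3/2)/7 = 3/14.
Numerically: ≈ 0.214286.
(Since a = 7 > μ = 1.500000, the bound 3/14 is < 1 and informative.)

P[X ≥ 7] ≤ 3/14 ≈ 0.214286.


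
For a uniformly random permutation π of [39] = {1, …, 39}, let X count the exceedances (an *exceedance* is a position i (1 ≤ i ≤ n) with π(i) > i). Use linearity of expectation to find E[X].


Write X = Σ_{i=1}^{39} X_i, where X_i = 1_{π(i) > i}.
For each fixed i, π(i) is uniform over {1, …, 39} (marginal of a uniform permutation), so P[π(i) > i] = (n − i)/n. Summing: Σ_{i=1}^{39} (n − i)/n = (0 + 1 + … + 38)/39 = 39(39 − 1)/(2·39) = (39 − 1)/2.
Hence E[X] = Σ_{i=1}^{39} (39 − i)/39 = 19 ≈ 19.0000.

E[X] = 19 = 19.0000.


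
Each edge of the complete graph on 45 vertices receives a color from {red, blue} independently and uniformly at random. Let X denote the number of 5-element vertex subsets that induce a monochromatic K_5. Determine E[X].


Let X = Σ_S X_S over the C(45, 5) = 1221759 subsets S of size 5, where X_S = 1 if the K_5 on S is monochromatic.
For a fixed S, the K_5 on S has C(5, 2) = 10 edges. P[all 10 edges red] = (1/2)^10, and likewise for blue, so P[monochromatic] = 2·(1/2)^10 = 2^{1 − 10} = 1/512.
Summing: E[X] = C(45, 5) · 2^{1 − 10} = 1221759 · 1/512 = 1221759/512.
Numerically: E[X] ≈ 2386.2480.

E[X] = C(45,5)·2^(1−C(5,2)) = 1221759/512 ≈ 2386.2480.


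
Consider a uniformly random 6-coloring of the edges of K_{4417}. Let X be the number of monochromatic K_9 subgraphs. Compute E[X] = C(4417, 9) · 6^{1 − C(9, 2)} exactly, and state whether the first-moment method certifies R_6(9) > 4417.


E[X] = C(4417, 9) · 6^{1 − 36} = 1749208766098544225331185560 · 6^{−35} = 1749208766098544225331185560/1719070799748422591028658176.
As a reduced fraction: E[X] = 218651095762318028166398195/214883849968552823878582272 ≈ 1.01753.
Is E[X] < 1? NO.
Since E[X] ≥ 1, the first-moment bound is inconclusive at n = 4417; it does NOT by itself certify R_6(9) > 4417.

E[X] = 218651095762318028166398195/214883849968552823878582272 ≈ 1.01753; E[X] ≥ 1; first-moment method inconclusive here.


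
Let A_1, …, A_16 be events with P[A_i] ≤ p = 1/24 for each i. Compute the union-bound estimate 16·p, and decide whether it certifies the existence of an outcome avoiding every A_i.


Union bound: P[∪_{i=1}^{16} A_i] ≤ Σ_i P[A_i] ≤ 16·p = 16·(1/24) = 2/3.
Numerically: 2/3 ≈ 0.6667.
Is 2/3 < 1? YES.
Since P[∪ A_i] ≤ 2/3 < 1, the complement has P[∩ A_i^c] ≥ 1 − 2/3 = 1/3 > 0, so some outcome avoids every A_i.

16·p = 2/3 ≈ 0.6667; existence CERTIFIED by the union bound.


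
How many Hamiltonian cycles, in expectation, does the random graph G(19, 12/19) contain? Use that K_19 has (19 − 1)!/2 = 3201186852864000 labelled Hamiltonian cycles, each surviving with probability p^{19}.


K_19 has (19 − 1)!/2 = 3201186852864000 labelled Hamiltonian cycles.
For each such Hamiltonian cycle H, let X_H = 1 if all 19 edges of H are present in G. Then P[X_H = 1] = p^{19} = (12/19)^{19} = 319479999370622926848/1978419655660313589123979.
Summing the indicators: E[X] = Σ_H E[X_H] = 3201186852864000 · p^{19} = 3201186852864000 · 319479999370622926848/1978419655660313589123979 = 1022715173738237107931793611292672000/1978419655660313589123979.
Numerically: E[X] ≈ 5.17e+11.

E[X] = 3201186852864000 · (12/19)^{19} = 1022715173738237107931793611292672000/1978419655660313589123979 ≈ 5.17e+11.


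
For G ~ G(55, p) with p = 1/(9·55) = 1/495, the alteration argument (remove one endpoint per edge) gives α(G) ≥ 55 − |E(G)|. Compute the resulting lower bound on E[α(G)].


E[|E(G)|] = C(55, 2)·p = 1485 · (1/495) = 3.
E[α(G)] ≥ n − E[|E(G)|] = 55 − 3 = 52.
Numerically: ≈ 52.000.
(This is only a lower bound; the true E[α(G)] may be larger.)

E[α(G)] ≥ 52 ≈ 52.000.


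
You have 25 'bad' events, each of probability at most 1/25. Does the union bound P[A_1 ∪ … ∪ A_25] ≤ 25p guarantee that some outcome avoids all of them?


Union bound: P[∪_{i=1}^{25} A_i] ≤ Σ_i P[A_i] ≤ 25·p = 25·(1/25) = 1.
Numerically: 1 ≈ 1.00000.
Is 1 < 1? NO.
Since the bound 1 is ≥ 1, the union bound is uninformative here; it does NOT by itself certify existence.

25·p = 1 ≈ 1.00000; existence NOT certified by the union bound.


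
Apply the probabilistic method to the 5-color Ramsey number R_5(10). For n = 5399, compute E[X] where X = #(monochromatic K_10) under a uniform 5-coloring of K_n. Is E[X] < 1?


E[X] = C(5399, 10) · 5^{1 − 45} = 5751065658334180080797359164706 · 5^{−44} = 5751065658334180080797359164706/5684341886080801486968994140625.
As a reduced fraction: E[X] = 5751065658334180080797359164706/5684341886080801486968994140625 ≈ 1.011738.
Is E[X] < 1? NO.
Since E[X] ≥ 1, the first-moment bound is inconclusive at n = 5399; it does NOT by itself certify R_5(10) > 5399.

E[X] = 5751065658334180080797359164706/5684341886080801486968994140625 ≈ 1.011738; E[X] ≥ 1; first-moment method inconclusive here.


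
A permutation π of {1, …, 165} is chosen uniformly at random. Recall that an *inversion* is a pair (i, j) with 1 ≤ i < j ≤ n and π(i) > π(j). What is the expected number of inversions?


Write X = Σ X_I over the C(165, 2) = 13530 pairs i < j, with X_I the indicator of one inversion.
There are 13530 indicators.
For each fixed pair i < j, the values π(i) and π(j) are two distinct elements of {1, …, 165} in uniformly random order; by symmetry P[π(i) > π(j)] = 1/2.
By linearity: E[X] = 13530 · (1/2) = C(165, 2) · (1/2) = 13530/2 = 6765 ≈ 6765.000.

E[X] = 6765 = 6765.000.


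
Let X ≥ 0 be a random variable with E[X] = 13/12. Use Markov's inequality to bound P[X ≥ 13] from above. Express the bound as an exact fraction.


μ = E[X] = 13/12, a = 13.
Markov: P[X ≥ 13] ≤ μ/a = (13/12)/13 = 1/12.
Numerically: ≈ 0.08333.
(Since a = 13 > μ = 1.08333, the bound 1/12 is < 1 and informative.)

P[X ≥ 13] ≤ 1/12 ≈ 0.08333.


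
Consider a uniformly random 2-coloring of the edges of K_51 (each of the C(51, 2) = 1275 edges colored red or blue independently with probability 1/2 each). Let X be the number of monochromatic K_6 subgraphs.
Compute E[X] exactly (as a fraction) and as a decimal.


Let X = Σ_S X_S over the C(51, 6) = 18009460 subsets S of size 6, where X_S = 1 if the K_6 on S is monochromatic.
For a fixed S, the K_6 on S has C(6, 2) = 15 edges. P[all 15 edges red] = (1/2)^15, and likewise for blue, so P[monochromatic] = 2·(1/2)^15 = 2^{1 − 15} = 1/16384.
Summing: E[X] = C(51, 6) · 2^{1 − 15} = 18009460 · 1/16384 = 4502365/4096.
Numerically: E[X] ≈ 1099.2102.

E[X] = C(51,6)·2^(1−C(6,2)) = 4502365/4096 ≈ 1099.2102.


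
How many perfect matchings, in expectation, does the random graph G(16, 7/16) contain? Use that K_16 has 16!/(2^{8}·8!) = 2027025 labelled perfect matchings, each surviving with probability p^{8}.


K_16 has 16!/(2^{8}·8!) = 2027025 labelled perfect matchings.
For each such perfect matching H, let X_H = 1 if all 8 edges of H are present in G. Then P[X_H = 1] = p^{8} = (7/16)^{8} = 5764801/4294967296.
By linearity of expectation: E[X] = Σ_H E[X_H] = 2027025 · p^{8} = 2027025 · 5764801/4294967296 = 11685395747025/4294967296.
Numerically: E[X] ≈ 2720.72.

E[X] = 2027025 · (7/16)^{8} = 11685395747025/4294967296 ≈ 2720.72.


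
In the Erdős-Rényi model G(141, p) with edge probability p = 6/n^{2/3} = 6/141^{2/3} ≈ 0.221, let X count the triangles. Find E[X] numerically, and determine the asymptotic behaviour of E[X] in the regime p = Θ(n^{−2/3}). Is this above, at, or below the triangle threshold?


Number of potential triangles: C(141, 3) = 457310.
Each occurs with probability p³ ≈ (0.221)³ ≈ 1.08646e-02.
By linearity: E[X] = C(141, 3)·p³ ≈ 457310 · 1.08646e-02 ≈ 4968.511.
Since α = 2/3 < 1, p = c/n^{2/3} ≫ 1/n is above the triangle threshold p ~ 1/n. Asymptotically E[X] ~ (c³/6)·n^{3(1−α)} = (6³/6)·n^{1} → ∞; triangles are abundant w.h.p.

E[X] ≈ 4968.511; in regime p = Θ(1/n^{2/3}) E[X] diverges (above the triangle threshold p ~ 1/n).


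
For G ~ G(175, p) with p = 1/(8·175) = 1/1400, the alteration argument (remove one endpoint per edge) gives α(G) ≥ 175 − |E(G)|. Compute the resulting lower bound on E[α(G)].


E[|E(G)|] = C(175, 2)·p = 15225 · (1/1400) = 87/8.
E[α(G)] ≥ n − E[|E(G)|] = 175 − 87/8 = 1313/8.
Numerically: ≈ 164.12500.
(This is only a lower bound; the true E[α(G)] may be larger.)

E[α(G)] ≥ 1313/8 ≈ 164.12500.


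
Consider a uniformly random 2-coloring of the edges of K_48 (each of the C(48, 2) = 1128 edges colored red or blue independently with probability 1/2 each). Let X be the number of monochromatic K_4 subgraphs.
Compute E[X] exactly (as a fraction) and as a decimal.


Let X = Σ_S X_S over the C(48, 4) = 194580 subsets S of size 4, where X_S = 1 if the K_4 on S is monochromatic.
For a fixed S, the K_4 on S has C(4, 2) = 6 edges. P[all 6 edges red] = (1/2)^6, and likewise for blue, so P[monochromatic] = 2·(1/2)^6 = 2^{1 − 6} = 1/32.
Summing: E[X] = C(48, 4) · 2^{1 − 6} = 194580 · 1/32 = 48645/8.
Numerically: E[X] ≈ 6080.6250.

E[X] = C(48,4)·2^(1−C(4,2)) = 48645/8 ≈ 6080.6250.


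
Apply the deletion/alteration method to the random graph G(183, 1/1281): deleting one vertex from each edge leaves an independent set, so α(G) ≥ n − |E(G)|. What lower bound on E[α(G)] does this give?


E[|E(G)|] = C(183, 2)·p = 16653 · (1/1281) = 13.
E[α(G)] ≥ n − E[|E(G)|] = 183 − 13 = 170.
Numerically: ≈ 170.000.
(This is only a lower bound; the true E[α(G)] may be larger.)

E[α(G)] ≥ 170 ≈ 170.000.


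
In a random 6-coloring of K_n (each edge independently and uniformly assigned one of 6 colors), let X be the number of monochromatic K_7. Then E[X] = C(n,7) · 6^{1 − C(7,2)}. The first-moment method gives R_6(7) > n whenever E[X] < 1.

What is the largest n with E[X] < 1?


We need C(n, 7) · 6^{1 − 21} < 1, i.e. C(n, 7) < 6^{21 − 1} = 3656158440062976.
Check values of n near the boundary:
  n = 564: C(564, 7) = 3469685994423792; 3469685994423792 < 3656158440062976? YES
  n = 565: C(565, 7) = 3513212521235560; 3513212521235560 < 3656158440062976? YES
  n = 566: C(566, 7) = 3557206237959440; 3557206237959440 < 3656158440062976? YES
  n = 567: C(567, 7) = 3601671315933933; 3601671315933933 < 3656158440062976? YES
  n = 568: C(568, 7) = 3646611956239704; 3646611956239704 < 3656158440062976? YES
  n = 569: C(569, 7) = 3692032389858348; 3692032389858348 < 3656158440062976? NO
  n = 570: C(570, 7) = 3737936877831720; 3737936877831720 < 3656158440062976? NO
The largest n with C(n, 7) < 3656158440062976 is n = 568 (where E[X] = 16882462760369/16926659444736 ≈ 0.997389). Hence R_6(7) > 568, i.e. R_6(7) ≥ 569.

Largest n = 568; hence R_6(7) > 568.


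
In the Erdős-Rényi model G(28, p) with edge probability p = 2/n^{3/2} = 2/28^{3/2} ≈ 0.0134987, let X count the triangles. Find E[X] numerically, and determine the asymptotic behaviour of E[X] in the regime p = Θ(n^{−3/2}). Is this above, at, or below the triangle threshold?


Number of potential triangles: C(28, 3) = 3276.
Each occurs with probability p³ ≈ (0.0134987)³ ≈ 2.45968134e-06.
By linearity: E[X] = C(28, 3)·p³ ≈ 3276 · 2.45968134e-06 ≈ 0.008058.
Since α = 3/2 > 1, p = c/n^{3/2} = o(1/n) is below the triangle threshold p ~ 1/n. Asymptotically E[X] ~ (c³/6)·n^{3(1−α)} = (2³/6)·n^{-1.5} → 0, so by Markov's inequality G has no triangles w.h.p.

E[X] ≈ 0.008058; in regime p = Θ(1/n^{3/2}) E[X] tends to 0 (below the triangle threshold p ~ 1/n).


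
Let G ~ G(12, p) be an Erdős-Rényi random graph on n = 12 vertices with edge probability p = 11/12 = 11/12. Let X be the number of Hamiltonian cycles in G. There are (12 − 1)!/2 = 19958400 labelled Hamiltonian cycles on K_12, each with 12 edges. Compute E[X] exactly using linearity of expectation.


K_12 has (12 − 1)!/2 = 19958400 labelled Hamiltonian cycles.
For each such Hamiltonian cycle H, let X_H = 1 if all 12 edges of H are present in G. Then P[X_H = 1] = p^{12} = (11/12)^{12} = 3138428376721/8916100448256.
By linearity: E[X] = Σ_H E[X_H] = 19958400 · p^{12} = 19958400 · 3138428376721/8916100448256 = 6041474625187925/859963392.
Numerically: E[X] ≈ 7.025e+06.

E[X] = 19958400 · (11/12)^{12} = 6041474625187925/859963392 ≈ 7.025e+06.


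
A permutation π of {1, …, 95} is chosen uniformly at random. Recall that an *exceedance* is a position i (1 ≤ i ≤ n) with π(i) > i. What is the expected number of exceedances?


Write X = Σ_{i=1}^{95} X_i, where X_i = 1_{π(i) > i}.
For each fixed i, π(i) is uniform over {1, …, 95} (marginal of a uniform permutation), so P[π(i) > i] = (n − i)/n. Summing: Σ_{i=1}^{95} (n − i)/n = (0 + 1 + … + 94)/95 = 95(95 − 1)/(2·95) = (95 − 1)/2.
Hence E[X] = Σ_{i=1}^{95} (95 − i)/95 = 47 ≈ 47.000.

E[X] = 47 = 47.000.


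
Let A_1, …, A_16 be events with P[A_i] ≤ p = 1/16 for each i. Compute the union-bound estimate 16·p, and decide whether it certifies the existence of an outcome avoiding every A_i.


Union bound: P[∪_{i=1}^{16} A_i] ≤ Σ_i P[A_i] ≤ 16·p = 16·(1/16) = 1.
Numerically: 1 ≈ 1.0000.
Is 1 < 1? NO.
Since the bound 1 is ≥ 1, the union bound is uninformative here; it does NOT by itself certify existence.

16·p = 1 ≈ 1.0000; existence NOT certified by the union bound.


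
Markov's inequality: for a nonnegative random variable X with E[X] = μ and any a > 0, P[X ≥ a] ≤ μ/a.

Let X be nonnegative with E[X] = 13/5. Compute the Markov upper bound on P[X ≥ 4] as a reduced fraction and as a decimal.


μ = E[X] = 13/5, a = 4.
Markov: P[X ≥ 4] ≤ μ/a = (13/5)/4 = 13/20.
Numerically: ≈ 0.65000.
(Since a = 4 > μ = 2.60000, the bound 13/20 is < 1 and informative.)

P[X ≥ 4] ≤ 13/20 ≈ 0.65000.


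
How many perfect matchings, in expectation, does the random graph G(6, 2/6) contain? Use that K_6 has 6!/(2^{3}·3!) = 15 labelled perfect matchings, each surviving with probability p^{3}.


K_6 has 6!/(2^{3}·3!) = 15 labelled perfect matchings.
For each such perfect matching H, let X_H = 1 if all 3 edges of H are present in G. Then P[X_H = 1] = p^{3} = (1/3)^{3} = 1/27.
By linearity of expectation: E[X] = Σ_H E[X_H] = 15 · p^{3} = 15 · 1/27 = 5/9.
Numerically: E[X] ≈ 0.556.

E[X] = 15 · (1/3)^{3} = 5/9 ≈ 0.556.


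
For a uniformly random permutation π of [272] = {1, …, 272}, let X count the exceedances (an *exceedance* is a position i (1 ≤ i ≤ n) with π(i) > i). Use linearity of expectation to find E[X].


Write X = Σ_{i=1}^{272} X_i, where X_i = 1_{π(i) > i}.
For each fixed i, π(i) is uniform over {1, …, 272} (marginal of a uniform permutation), so P[π(i) > i] = (n − i)/n. Summing: Σ_{i=1}^{272} (n − i)/n = (0 + 1 + … + 271)/272 = 272(272 − 1)/(2·272) = (272 − 1)/2.
Hence E[X] = Σ_{i=1}^{272} (272 − i)/272 = 271/2 ≈ 135.500000.

E[X] = 271/2 = 135.500000.


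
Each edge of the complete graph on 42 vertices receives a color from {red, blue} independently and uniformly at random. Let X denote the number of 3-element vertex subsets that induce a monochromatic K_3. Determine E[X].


Let X = Σ_S X_S over the C(42, 3) = 11480 subsets S of size 3, where X_S = 1 if the K_3 on S is monochromatic.
For a fixed S, the K_3 on S has C(3, 2) = 3 edges. P[all 3 edges red] = (1/2)^3, and likewise for blue, so P[monochromatic] = 2·(1/2)^3 = 2^{1 − 3} = 1/4.
By linearity: E[X] = C(42, 3) · 2^{1 − 3} = 11480 · 1/4 = 2870.
Numerically: E[X] ≈ 2870.0000.

E[X] = C(42,3)·2^(1−C(3,2)) = 2870 ≈ 2870.0000.


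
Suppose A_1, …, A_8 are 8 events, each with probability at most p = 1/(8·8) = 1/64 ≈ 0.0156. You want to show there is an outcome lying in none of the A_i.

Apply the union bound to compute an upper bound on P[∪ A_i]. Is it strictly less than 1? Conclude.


Union bound: P[∪_{i=1}^{8} A_i] ≤ Σ_i P[A_i] ≤ 8·p = 8·(1/64) = 1/8.
Numerically: 1/8 ≈ 0.1250.
Is 1/8 < 1? YES.
Since P[∪ A_i] ≤ 1/8 < 1, the complement has P[∩ A_i^c] ≥ 1 − 1/8 = 7/8 > 0, so some outcome avoids every A_i.

8·p = 1/8 ≈ 0.1250; existence CERTIFIED by the union bound.


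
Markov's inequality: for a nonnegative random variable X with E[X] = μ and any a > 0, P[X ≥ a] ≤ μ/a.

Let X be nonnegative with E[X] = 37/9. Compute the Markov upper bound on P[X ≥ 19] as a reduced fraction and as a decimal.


μ = E[X] = 37/9, a = 19.
Markov: P[X ≥ 19] ≤ μ/a = (37/9)/19 = 37/171.
Numerically: ≈ 0.216.
(Since a = 19 > μ = 4.111, the bound 37/171 is < 1 and informative.)

P[X ≥ 19] ≤ 37/171 ≈ 0.216.


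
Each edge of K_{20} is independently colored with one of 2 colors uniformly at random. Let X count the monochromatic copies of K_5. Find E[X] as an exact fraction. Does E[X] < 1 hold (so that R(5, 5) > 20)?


E[X] = C(20, 5) · 2^{1 − 10} = 15504 · 2^{−9} = 15504/512.
As a reduced fraction: E[X] = 969/32 ≈ 30.281.
Is E[X] < 1? NO.
Since E[X] ≥ 1, the first-moment bound is inconclusive at n = 20; it does NOT by itself certify R(5, 5) > 20.

E[X] = 969/32 ≈ 30.281; E[X] ≥ 1; first-moment method inconclusive here.


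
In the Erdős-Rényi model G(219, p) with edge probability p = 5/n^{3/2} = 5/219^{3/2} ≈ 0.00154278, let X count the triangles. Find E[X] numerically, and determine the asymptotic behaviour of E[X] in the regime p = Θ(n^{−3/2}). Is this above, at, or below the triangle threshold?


Number of potential triangles: C(219, 3) = 1726669.
Each occurs with probability p³ ≈ (0.00154278)³ ≈ 3.67207461e-09.
By linearity: E[X] = C(219, 3)·p³ ≈ 1726669 · 3.67207461e-09 ≈ 0.006340.
Since α = 3/2 > 1, p = c/n^{3/2} = o(1/n) is below the triangle threshold p ~ 1/n. Asymptotically E[X] ~ (c³/6)·n^{3(1−α)} = (5³/6)·n^{-1.5} → 0, so by Markov's inequality G has no triangles w.h.p.

E[X] ≈ 0.006340; in regime p = Θ(1/n^{3/2}) E[X] tends to 0 (below the triangle threshold p ~ 1/n).


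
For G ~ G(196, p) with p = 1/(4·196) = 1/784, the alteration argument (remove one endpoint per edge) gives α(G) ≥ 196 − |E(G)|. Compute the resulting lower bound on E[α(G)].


E[|E(G)|] = C(196, 2)·p = 19110 · (1/784) = 195/8.
E[α(G)] ≥ n − E[|E(G)|] = 196 − 195/8 = 1373/8.
Numerically: ≈ 171.6250.
(This is only a lower bound; the true E[α(G)] may be larger.)

E[α(G)] ≥ 1373/8 ≈ 171.6250.


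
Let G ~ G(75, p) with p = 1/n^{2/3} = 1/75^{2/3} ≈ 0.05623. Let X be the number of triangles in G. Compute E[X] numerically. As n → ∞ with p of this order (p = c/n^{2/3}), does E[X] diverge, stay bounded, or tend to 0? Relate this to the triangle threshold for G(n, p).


Number of potential triangles: C(75, 3) = 67525.
Each occurs with probability p³ ≈ (0.05623)³ ≈ 1.777778e-04.
By linearity: E[X] = C(75, 3)·p³ ≈ 67525 · 1.777778e-04 ≈ 12.0044.
Since α = 2/3 < 1, p = c/n^{2/3} ≫ 1/n is above the triangle threshold p ~ 1/n. Asymptotically E[X] ~ (c³/6)·n^{3(1−α)} = (1³/6)·n^{1} → ∞; triangles are abundant w.h.p.

E[X] ≈ 12.0044; in regime p = Θ(1/n^{2/3}) E[X] diverges (above the triangle threshold p ~ 1/n).


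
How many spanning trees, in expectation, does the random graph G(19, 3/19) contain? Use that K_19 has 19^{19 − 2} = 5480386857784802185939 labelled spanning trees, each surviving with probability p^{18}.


K_19 has 19^{19 − 2} = 5480386857784802185939 labelled spanning trees.
For each such spanning tree H, let X_H = 1 if all 18 edges of H are present in G. Then P[X_H = 1] = p^{18} = (3/19)^{18} = 387420489/104127350297911241532841.
Summing the indicators: E[X] = Σ_H E[X_H] = 5480386857784802185939 · p^{18} = 5480386857784802185939 · 387420489/104127350297911241532841 = 387420489/19.
Numerically: E[X] ≈ 2.03906e+07.

E[X] = 5480386857784802185939 · (3/19)^{18} = 387420489/19 ≈ 2.03906e+07.


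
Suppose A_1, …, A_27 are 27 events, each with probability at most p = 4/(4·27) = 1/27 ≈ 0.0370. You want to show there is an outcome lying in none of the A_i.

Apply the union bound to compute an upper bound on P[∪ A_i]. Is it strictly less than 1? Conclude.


Union bound: P[∪_{i=1}^{27} A_i] ≤ Σ_i P[A_i] ≤ 27·p = 27·(1/27) = 1.
Numerically: 1 ≈ 1.0000.
Is 1 < 1? NO.
Since the bound 1 is ≥ 1, the union bound is uninformative here; it does NOT by itself certify existence.

27·p = 1 ≈ 1.0000; existence NOT certified by the union bound.


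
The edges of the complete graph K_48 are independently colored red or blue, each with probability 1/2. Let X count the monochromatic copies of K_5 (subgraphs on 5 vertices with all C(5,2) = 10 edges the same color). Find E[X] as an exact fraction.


Let X = Σ_S X_S over the C(48, 5) = 1712304 subsets S of size 5, where X_S = 1 if the K_5 on S is monochromatic.
For a fixed S, the K_5 on S has C(5, 2) = 10 edges. P[all 10 edges red] = (1/2)^10, and likewise for blue, so P[monochromatic] = 2·(1/2)^10 = 2^{1 − 10} = 1/512.
By linearity of expectation: E[X] = C(48, 5) · 2^{1 − 10} = 1712304 · 1/512 = 107019/32.
Numerically: E[X] ≈ 3344.3438.

E[X] = C(48,5)·2^(1−C(5,2)) = 107019/32 ≈ 3344.3438.


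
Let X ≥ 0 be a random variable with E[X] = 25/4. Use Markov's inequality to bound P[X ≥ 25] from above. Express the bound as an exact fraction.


μ = E[X] = 25/4, a = 25.
Markov: P[X ≥ 25] ≤ μ/a = (25/4)/25 = 1/4.
Numerically: ≈ 0.2500.
(Since a = 25 > μ = 6.2500, the bound 1/4 is < 1 and informative.)

P[X ≥ 25] ≤ 1/4 ≈ 0.2500.


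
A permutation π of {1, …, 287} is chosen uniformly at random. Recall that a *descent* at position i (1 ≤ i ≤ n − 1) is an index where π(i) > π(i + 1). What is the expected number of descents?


Write X = Σ X_I over i = 1, …, 286, with X_I the indicator of one descent.
There are 286 indicators.
For each fixed i, the pair (π(i), π(i+1)) is a uniformly random ordered pair of distinct values from {1, …, 287}; by symmetry P[π(i) > π(i+1)] = 1/2.
By linearity: E[X] = 286 · (1/2) = (287 − 1) · (1/2) = 143 ≈ 143.0000.

E[X] = 143 = 143.0000.


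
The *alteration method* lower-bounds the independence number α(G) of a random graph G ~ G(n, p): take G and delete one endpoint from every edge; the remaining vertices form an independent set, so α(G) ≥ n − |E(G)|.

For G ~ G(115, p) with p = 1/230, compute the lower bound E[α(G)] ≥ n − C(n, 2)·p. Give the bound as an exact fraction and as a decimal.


E[|E(G)|] = C(115, 2)·p = 6555 · (1/230) = 57/2.
E[α(G)] ≥ n − E[|E(G)|] = 115 − 57/2 = 173/2.
Numerically: ≈ 86.500000.
(This is only a lower bound; the true E[α(G)] may be larger.)

E[α(G)] ≥ 173/2 ≈ 86.500000.


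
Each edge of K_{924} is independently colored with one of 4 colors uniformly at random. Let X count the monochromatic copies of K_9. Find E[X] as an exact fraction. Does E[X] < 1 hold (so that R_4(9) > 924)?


E[X] = C(924, 9) · 4^{1 − 36} = 1301104023557231577684 · 4^{−35} = 1301104023557231577684/1180591620717411303424.
As a reduced fraction: E[X] = 325276005889307894421/295147905179352825856 ≈ 1.102078.
Is E[X] < 1? NO.
Since E[X] ≥ 1, the first-moment bound is inconclusive at n = 924; it does NOT by itself certify R_4(9) > 924.

E[X] = 325276005889307894421/295147905179352825856 ≈ 1.102078; E[X] ≥ 1; first-moment method inconclusive here.


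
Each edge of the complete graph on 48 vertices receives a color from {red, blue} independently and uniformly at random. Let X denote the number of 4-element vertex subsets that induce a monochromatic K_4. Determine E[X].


Let X = Σ_S X_S over the C(48, 4) = 194580 subsets S of size 4, where X_S = 1 if the K_4 on S is monochromatic.
For a fixed S, the K_4 on S has C(4, 2) = 6 edges. P[all 6 edges red] = (1/2)^6, and likewise for blue, so P[monochromatic] = 2·(1/2)^6 = 2^{1 − 6} = 1/32.
By linearity of expectation: E[X] = C(48, 4) · 2^{1 − 6} = 194580 · 1/32 = 48645/8.
Numerically: E[X] ≈ 6080.6250.

E[X] = C(48,4)·2^(1−C(4,2)) = 48645/8 ≈ 6080.6250.


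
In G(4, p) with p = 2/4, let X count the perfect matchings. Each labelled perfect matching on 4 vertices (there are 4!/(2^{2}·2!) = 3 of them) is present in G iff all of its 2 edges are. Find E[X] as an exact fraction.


K_4 has 4!/(2^{2}·2!) = 3 labelled perfect matchings.
For each such perfect matching H, let X_H = 1 if all 2 edges of H are present in G. Then P[X_H = 1] = p^{2} = (1/2)^{2} = 1/4.
By linearity: E[X] = Σ_H E[X_H] = 3 · p^{2} = 3 · 1/4 = 3/4.
Numerically: E[X] ≈ 0.75.

E[X] = 3 · (1/2)^{2} = 3/4 ≈ 0.75.


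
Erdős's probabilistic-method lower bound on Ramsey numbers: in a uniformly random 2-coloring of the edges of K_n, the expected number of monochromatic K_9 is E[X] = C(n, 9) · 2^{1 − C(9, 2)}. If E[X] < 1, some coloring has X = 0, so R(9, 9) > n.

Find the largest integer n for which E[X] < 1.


We need C(n, 9) · 2^{1 − 36} < 1, i.e. C(n, 9) < 2^{36 − 1} = 34359738368.
Check values of n near the boundary:
  n = 60: C(60, 9) = 14783142660; 14783142660 < 34359738368? YES
  n = 61: C(61, 9) = 17341763505; 17341763505 < 34359738368? YES
  n = 62: C(62, 9) = 20286591270; 20286591270 < 34359738368? YES
  n = 63: C(63, 9) = 23667689815; 23667689815 < 34359738368? YES
  n = 64: C(64, 9) = 27540584512; 27540584512 < 34359738368? YES
  n = 65: C(65, 9) = 31966749880; 31966749880 < 34359738368? YES
  n = 66: C(66, 9) = 37014131440; 37014131440 < 34359738368? NO
  n = 67: C(67, 9) = 42757703560; 42757703560 < 34359738368? NO
The largest n with C(n, 9) < 34359738368 is n = 65 (where E[X] = 3995843735/4294967296 ≈ 0.9303549). Hence R(9, 9) > 65, i.e. R(9, 9) ≥ 66.

Largest n = 65; hence R(9, 9) > 65.


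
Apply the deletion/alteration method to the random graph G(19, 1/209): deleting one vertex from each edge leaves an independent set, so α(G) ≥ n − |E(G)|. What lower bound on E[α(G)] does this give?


E[|E(G)|] = C(19, 2)·p = 171 · (1/209) = 9/11.
E[α(G)] ≥ n − E[|E(G)|] = 19 − 9/11 = 200/11.
Numerically: ≈ 18.1818.
(This is only a lower bound; the true E[α(G)] may be larger.)

E[α(G)] ≥ 200/11 ≈ 18.1818.


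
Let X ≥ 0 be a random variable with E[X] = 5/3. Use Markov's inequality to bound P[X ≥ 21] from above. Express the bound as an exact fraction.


μ = E[X] = 5/3, a = 21.
Markov: P[X ≥ 21] ≤ μ/a = (5/3)/21 = 5/63.
Numerically: ≈ 0.079.
(Since a = 21 > μ = 1.667, the bound 5/63 is < 1 and informative.)

P[X ≥ 21] ≤ 5/63 ≈ 0.079.


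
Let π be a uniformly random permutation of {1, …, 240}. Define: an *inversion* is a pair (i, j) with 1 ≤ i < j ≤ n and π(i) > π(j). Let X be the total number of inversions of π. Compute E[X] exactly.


Write X = Σ X_I over the C(240, 2) = 28680 pairs i < j, with X_I the indicator of one inversion.
There are 28680 indicators.
For each fixed pair i < j, the values π(i) and π(j) are two distinct elements of {1, …, 240} in uniformly random order; by symmetry P[π(i) > π(j)] = 1/2.
By linearity: E[X] = 28680 · (1/2) = C(240, 2) · (1/2) = 28680/2 = 14340 ≈ 14340.000.

E[X] = 14340 = 14340.000.


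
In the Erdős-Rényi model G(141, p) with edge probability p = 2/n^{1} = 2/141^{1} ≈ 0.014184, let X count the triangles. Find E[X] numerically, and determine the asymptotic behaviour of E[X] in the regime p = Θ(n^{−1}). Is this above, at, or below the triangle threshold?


Number of potential triangles: C(141, 3) = 457310.
Each occurs with probability p³ ≈ (0.014184)³ ≈ 2.8538599e-06.
By linearity: E[X] = C(141, 3)·p³ ≈ 457310 · 2.8538599e-06 ≈ 1.30510.
Here α = 1, so p = 2/n is exactly at the triangle threshold p ~ 1/n. Asymptotically E[X] → c³/6 = 2³/6 = 4/3 ≈ 1.33333, a bounded constant. In this regime the triangle count is asymptotically Poisson(c³/6).

E[X] ≈ 1.30510; in regime p = Θ(1/n^{1}) E[X] stays bounded (at the triangle threshold p ~ 1/n).


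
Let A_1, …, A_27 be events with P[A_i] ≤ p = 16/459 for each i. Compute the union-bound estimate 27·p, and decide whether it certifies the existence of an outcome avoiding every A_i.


Union bound: P[∪_{i=1}^{27} A_i] ≤ Σ_i P[A_i] ≤ 27·p = 27·(16/459) = 16/17.
Numerically: 16/17 ≈ 0.9412.
Is 16/17 < 1? YES.
Since P[∪ A_i] ≤ 16/17 < 1, the complement has P[∩ A_i^c] ≥ 1 − 16/17 = 1/17 > 0, so some outcome avoids every A_i.

27·p = 16/17 ≈ 0.9412; existence CERTIFIED by the union bound.


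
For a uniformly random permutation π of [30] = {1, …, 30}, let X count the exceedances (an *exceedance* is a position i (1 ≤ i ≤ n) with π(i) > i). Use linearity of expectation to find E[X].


Write X = Σ_{i=1}^{30} X_i, where X_i = 1_{π(i) > i}.
For each fixed i, π(i) is uniform over {1, …, 30} (marginal of a uniform permutation), so P[π(i) > i] = (n − i)/n. Summing: Σ_{i=1}^{30} (n − i)/n = (0 + 1 + … + 29)/30 = 30(30 − 1)/(2·30) = (30 − 1)/2.
Hence E[X] = Σ_{i=1}^{30} (30 − i)/30 = 29/2 ≈ 14.5000.

E[X] = 29/2 = 14.5000.


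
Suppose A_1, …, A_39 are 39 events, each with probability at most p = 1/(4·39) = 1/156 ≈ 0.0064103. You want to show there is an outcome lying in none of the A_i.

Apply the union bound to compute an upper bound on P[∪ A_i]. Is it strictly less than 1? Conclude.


Union bound: P[∪_{i=1}^{39} A_i] ≤ Σ_i P[A_i] ≤ 39·p = 39·(1/156) = 1/4.
Numerically: 1/4 ≈ 0.2500000.
Is 1/4 < 1? YES.
Since P[∪ A_i] ≤ 1/4 < 1, the complement has P[∩ A_i^c] ≥ 1 − 1/4 = 3/4 > 0, so some outcome avoids every A_i.

39·p = 1/4 ≈ 0.2500000; existence CERTIFIED by the union bound.


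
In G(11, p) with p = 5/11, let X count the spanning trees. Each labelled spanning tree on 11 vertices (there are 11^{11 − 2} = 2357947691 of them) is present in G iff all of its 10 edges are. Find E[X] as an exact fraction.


K_11 has 11^{11 − 2} = 2357947691 labelled spanning trees.
For each such spanning tree H, let X_H = 1 if all 10 edges of H are present in G. Then P[X_H = 1] = p^{10} = (5/11)^{10} = 9765625/25937424601.
By linearity: E[X] = Σ_H E[X_H] = 2357947691 · p^{10} = 2357947691 · 9765625/25937424601 = 9765625/11.
Numerically: E[X] ≈ 8.88e+05.

E[X] = 2357947691 · (5/11)^{10} = 9765625/11 ≈ 8.88e+05.


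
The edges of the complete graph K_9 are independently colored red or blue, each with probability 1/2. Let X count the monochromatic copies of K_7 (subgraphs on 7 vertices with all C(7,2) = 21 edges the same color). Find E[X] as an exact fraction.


Let X = Σ_S X_S over the C(9, 7) = 36 subsets S of size 7, where X_S = 1 if the K_7 on S is monochromatic.
For a fixed S, the K_7 on S has C(7, 2) = 21 edges. P[all 21 edges red] = (1/2)^21, and likewise for blue, so P[monochromatic] = 2·(1/2)^21 = 2^{1 − 21} = 1/1048576.
By linearity: E[X] = C(9, 7) · 2^{1 − 21} = 36 · 1/1048576 = 9/262144.
Numerically: E[X] ≈ 0.000034.

E[X] = C(9,7)·2^(1−C(7,2)) = 9/262144 ≈ 0.000034.


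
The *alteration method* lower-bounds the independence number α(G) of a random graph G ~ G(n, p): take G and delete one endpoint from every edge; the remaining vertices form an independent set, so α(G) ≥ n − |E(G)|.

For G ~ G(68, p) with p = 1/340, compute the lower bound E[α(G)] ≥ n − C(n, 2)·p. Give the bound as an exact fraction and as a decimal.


E[|E(G)|] = C(68, 2)·p = 2278 · (1/340) = 67/10.
E[α(G)] ≥ n − E[|E(G)|] = 68 − 67/10 = 613/10.
Numerically: ≈ 61.300.
(This is only a lower bound; the true E[α(G)] may be larger.)

E[α(G)] ≥ 613/10 ≈ 61.300.


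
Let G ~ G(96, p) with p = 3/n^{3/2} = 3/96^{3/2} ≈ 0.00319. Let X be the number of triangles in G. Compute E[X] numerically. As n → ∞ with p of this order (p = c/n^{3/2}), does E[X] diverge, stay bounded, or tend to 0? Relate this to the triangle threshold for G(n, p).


Number of potential triangles: C(96, 3) = 142880.
Each occurs with probability p³ ≈ (0.00319)³ ≈ 3.24447e-08.
By linearity: E[X] = C(96, 3)·p³ ≈ 142880 · 3.24447e-08 ≈ 0.005.
Since α = 3/2 > 1, p = c/n^{3/2} = o(1/n) is below the triangle threshold p ~ 1/n. Asymptotically E[X] ~ (c³/6)·n^{3(1−α)} = (3³/6)·n^{-1.5} → 0, so by Markov's inequality G has no triangles w.h.p.

E[X] ≈ 0.005; in regime p = Θ(1/n^{3/2}) E[X] tends to 0 (below the triangle threshold p ~ 1/n).


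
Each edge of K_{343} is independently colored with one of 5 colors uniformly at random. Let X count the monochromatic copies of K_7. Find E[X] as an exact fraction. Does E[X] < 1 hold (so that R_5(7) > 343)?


E[X] = C(343, 7) · 5^{1 − 21} = 104200375748469 · 5^{−20} = 104200375748469/95367431640625.
As a reduced fraction: E[X] = 104200375748469/95367431640625 ≈ 1.0926.
Is E[X] < 1? NO.
Since E[X] ≥ 1, the first-moment bound is inconclusive at n = 343; it does NOT by itself certify R_5(7) > 343.

E[X] = 104200375748469/95367431640625 ≈ 1.0926; E[X] ≥ 1; first-moment method inconclusive here.


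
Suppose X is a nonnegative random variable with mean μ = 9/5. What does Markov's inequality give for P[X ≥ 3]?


μ = E[X] = 9/5, a = 3.
Markov: P[X ≥ 3] ≤ μ/a = (9/5)/3 = 3/5.
Numerically: ≈ 0.600.
(Since a = 3 > μ = 1.800, the bound 3/5 is < 1 and informative.)

P[X ≥ 3] ≤ 3/5 ≈ 0.600.


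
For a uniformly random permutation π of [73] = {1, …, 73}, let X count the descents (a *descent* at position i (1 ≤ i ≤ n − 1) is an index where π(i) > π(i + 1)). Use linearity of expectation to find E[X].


Write X = Σ X_I over i = 1, …, 72, with X_I the indicator of one descent.
There are 72 indicators.
For each fixed i, the pair (π(i), π(i+1)) is a uniformly random ordered pair of distinct values from {1, …, 73}; by symmetry P[π(i) > π(i+1)] = 1/2.
By linearity: E[X] = 72 · (1/2) = (73 − 1) · (1/2) = 36 ≈ 36.0000.

E[X] = 36 = 36.0000.
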